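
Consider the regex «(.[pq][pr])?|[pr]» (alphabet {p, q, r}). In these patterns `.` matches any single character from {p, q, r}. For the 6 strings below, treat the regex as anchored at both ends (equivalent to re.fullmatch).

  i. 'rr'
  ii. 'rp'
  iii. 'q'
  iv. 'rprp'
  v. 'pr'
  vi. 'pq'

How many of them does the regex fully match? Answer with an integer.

i. 'rr' → no match
ii. 'rp' → no match
iii. 'q' → no match
iv. 'rprp' → no match
v. 'pr' → no match
vi. 'pq' → no match
Total matched: 0

0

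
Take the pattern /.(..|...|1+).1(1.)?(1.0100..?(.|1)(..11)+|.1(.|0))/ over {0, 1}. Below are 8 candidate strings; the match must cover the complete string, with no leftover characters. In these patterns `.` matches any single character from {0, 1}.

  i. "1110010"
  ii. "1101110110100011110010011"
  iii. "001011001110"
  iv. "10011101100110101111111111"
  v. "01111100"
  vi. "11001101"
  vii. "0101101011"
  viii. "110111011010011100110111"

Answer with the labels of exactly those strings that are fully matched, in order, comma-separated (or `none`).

viii

i → no match
ii → no match
iii → no match
iv → no match
v → no match
vi → no match
vii → no match
viii → match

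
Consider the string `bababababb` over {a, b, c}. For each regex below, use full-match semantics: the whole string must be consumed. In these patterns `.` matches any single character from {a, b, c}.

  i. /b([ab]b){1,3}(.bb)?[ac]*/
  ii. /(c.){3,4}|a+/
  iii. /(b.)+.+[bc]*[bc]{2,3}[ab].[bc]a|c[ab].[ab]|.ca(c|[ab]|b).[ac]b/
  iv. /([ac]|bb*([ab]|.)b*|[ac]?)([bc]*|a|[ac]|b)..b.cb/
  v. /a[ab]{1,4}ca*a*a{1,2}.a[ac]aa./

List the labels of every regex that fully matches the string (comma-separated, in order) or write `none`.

i

i → match
ii → no match
iii → no match
iv → no match — must end with `cb`
v → no match — must start with `a`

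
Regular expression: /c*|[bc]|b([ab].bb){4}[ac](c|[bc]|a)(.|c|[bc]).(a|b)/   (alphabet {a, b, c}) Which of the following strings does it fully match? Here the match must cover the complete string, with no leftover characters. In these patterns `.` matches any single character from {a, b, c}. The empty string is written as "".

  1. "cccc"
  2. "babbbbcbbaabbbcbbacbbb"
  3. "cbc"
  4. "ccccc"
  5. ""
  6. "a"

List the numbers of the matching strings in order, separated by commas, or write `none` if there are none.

1, 2, 4, 5

1 → match
2 → match
3 → no match
4 → match
5 → match
6 → no match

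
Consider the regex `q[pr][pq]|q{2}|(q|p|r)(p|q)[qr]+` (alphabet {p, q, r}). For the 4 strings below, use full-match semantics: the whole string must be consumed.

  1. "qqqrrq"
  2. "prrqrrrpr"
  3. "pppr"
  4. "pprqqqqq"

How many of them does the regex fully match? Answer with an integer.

1 → match
2 → no match
3 → no match
4 → match
Total matched: 2

2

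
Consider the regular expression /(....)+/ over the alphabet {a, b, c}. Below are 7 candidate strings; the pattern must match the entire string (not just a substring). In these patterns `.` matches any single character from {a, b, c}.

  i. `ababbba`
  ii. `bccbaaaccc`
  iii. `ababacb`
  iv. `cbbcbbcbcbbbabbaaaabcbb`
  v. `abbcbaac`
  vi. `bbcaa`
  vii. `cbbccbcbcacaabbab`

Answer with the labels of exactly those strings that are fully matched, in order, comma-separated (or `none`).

v

i → no match
ii → no match
iii → no match
iv → no match
v → match
vi → no match
vii → no match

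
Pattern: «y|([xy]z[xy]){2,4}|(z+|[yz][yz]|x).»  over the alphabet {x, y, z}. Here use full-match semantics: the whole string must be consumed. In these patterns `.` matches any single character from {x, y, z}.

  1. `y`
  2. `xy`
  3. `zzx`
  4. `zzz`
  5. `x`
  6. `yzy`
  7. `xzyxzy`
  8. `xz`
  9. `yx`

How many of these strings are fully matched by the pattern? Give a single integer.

7

1 → match
2 → match
3 → match
4 → match
5 → no match
6 → match
7 → match
8 → match
9 → no match
Total matched: 7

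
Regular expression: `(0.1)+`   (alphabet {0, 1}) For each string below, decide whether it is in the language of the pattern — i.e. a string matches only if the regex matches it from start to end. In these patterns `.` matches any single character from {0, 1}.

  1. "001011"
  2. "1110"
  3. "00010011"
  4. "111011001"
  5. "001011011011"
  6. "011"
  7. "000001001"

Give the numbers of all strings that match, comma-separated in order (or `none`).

1 → match
2 → no match — must start with "0"
3 → no match
4 → no match — must start with "0"
5 → match
6 → match
7 → no match

1, 5, 6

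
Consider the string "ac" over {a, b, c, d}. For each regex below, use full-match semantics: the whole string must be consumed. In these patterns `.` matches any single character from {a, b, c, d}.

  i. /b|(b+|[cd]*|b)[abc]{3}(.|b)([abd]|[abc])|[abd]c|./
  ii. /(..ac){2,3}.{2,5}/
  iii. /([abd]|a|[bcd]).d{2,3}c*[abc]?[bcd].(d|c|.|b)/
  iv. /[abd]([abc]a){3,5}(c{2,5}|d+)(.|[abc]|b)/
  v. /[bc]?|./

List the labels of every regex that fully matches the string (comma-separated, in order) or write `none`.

i

i → match
ii → no match
iii → no match
iv → no match
v → no match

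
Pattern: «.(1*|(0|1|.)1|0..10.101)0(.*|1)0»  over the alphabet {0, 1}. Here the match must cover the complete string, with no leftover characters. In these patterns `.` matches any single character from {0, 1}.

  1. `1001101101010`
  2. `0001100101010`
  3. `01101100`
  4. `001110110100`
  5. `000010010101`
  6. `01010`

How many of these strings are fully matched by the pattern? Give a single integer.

5

1 → match
2 → match
3 → match
4 → match
5 → no match — must end with `0`
6 → match
Total matched: 5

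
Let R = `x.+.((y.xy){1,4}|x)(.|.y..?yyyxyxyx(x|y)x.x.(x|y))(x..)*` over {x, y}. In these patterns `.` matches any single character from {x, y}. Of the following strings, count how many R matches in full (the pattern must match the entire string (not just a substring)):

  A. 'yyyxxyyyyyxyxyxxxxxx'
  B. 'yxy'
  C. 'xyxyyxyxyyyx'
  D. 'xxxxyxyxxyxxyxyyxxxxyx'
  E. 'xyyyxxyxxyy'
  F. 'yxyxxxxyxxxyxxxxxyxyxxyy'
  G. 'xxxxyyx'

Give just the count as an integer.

A → no match — must start with 'x'
B → no match — must start with 'x'
C → no match
D → match
E → match
F → no match — must start with 'x'
G → no match
Total matched: 2

2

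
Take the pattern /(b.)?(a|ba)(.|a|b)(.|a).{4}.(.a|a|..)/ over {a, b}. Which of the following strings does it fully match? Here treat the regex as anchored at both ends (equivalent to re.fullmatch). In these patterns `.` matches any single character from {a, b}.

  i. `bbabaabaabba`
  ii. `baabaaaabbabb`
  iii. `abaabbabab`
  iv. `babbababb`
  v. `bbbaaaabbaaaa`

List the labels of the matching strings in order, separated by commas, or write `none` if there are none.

i, iii, v

i → match
ii → no match
iii → match
iv → no match
v → match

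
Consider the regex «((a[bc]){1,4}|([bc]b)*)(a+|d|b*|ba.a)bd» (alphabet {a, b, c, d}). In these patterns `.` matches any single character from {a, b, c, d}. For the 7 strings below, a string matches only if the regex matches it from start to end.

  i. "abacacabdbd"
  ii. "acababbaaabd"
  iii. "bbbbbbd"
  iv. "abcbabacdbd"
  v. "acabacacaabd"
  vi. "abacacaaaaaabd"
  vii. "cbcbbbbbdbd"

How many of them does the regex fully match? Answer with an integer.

i → match
ii → match
iii → match
iv → no match
v → match
vi → match
vii → match
Total matched: 6

6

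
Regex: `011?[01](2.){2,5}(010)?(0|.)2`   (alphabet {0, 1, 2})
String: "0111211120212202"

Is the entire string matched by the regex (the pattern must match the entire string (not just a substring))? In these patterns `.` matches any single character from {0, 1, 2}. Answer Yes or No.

No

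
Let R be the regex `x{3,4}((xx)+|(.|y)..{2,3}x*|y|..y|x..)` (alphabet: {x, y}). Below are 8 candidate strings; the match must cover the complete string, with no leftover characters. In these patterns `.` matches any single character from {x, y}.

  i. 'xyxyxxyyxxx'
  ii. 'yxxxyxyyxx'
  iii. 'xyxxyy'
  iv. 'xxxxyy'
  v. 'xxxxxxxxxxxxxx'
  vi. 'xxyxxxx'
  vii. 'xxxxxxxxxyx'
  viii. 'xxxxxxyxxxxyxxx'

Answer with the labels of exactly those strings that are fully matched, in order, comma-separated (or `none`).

iv, v

i. 'xyxyxxyyxxx' → no match
ii. 'yxxxyxyyxx' → no match — must start with 'x'
iii. 'xyxxyy' → no match
iv. 'xxxxyy' → match
v → match
vi. 'xxyxxxx' → no match
vii. 'xxxxxxxxxyx' → no match
viii → no match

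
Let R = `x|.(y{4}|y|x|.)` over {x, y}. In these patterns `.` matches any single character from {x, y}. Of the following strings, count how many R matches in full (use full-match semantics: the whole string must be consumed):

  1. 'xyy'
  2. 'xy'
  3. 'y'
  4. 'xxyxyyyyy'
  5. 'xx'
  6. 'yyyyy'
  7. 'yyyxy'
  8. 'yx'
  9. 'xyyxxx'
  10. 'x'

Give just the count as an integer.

1 → no match
2 → match
3 → no match
4 → no match
5 → match
6 → match
7 → no match
8 → match
9 → no match
10 → match
Total matched: 5

5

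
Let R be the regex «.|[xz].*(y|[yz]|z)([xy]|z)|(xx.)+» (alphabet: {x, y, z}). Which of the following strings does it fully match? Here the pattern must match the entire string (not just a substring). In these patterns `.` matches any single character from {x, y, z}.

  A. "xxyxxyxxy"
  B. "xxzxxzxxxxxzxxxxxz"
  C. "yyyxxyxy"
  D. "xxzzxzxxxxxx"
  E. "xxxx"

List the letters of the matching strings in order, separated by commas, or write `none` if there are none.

A, B

A. "xxyxxyxxy" → match
B → match
C. "yyyxxyxy" → no match
D. "xxzzxzxxxxxx" → no match
E. "xxxx" → no match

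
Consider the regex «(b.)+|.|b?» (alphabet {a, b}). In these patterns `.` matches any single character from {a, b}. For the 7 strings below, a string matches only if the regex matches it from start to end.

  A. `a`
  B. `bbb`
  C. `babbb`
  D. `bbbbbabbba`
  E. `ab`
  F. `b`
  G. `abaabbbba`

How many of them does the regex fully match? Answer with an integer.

3

A → match
B → no match
C → no match
D → match
E → no match
F → match
G → no match
Total matched: 3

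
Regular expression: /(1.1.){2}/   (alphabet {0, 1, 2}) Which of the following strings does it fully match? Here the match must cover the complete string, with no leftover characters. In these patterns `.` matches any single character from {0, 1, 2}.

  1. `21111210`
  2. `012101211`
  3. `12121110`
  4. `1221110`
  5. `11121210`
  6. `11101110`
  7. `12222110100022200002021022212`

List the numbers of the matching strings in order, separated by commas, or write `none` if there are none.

1 → no match — must start with `1`
2 → no match — must start with `1`
3 → match
4 → no match
5 → match
6 → match
7 → no match

3, 5, 6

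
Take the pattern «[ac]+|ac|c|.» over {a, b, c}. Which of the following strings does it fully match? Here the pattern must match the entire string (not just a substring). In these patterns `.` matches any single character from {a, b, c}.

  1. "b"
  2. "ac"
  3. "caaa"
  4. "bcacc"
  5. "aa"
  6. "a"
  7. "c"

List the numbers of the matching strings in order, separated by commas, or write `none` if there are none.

1, 2, 3, 5, 6, 7

1. "b" → match
2. "ac" → match
3. "caaa" → match
4. "bcacc" → no match
5. "aa" → match
6. "a" → match
7. "c" → match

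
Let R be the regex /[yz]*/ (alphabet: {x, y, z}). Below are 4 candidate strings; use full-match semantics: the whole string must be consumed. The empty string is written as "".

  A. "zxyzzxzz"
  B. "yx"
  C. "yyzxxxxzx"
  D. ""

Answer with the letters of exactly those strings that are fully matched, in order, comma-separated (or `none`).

D

A. "zxyzzxzz" → no match
B. "yx" → no match
C. "yyzxxxxzx" → no match
D. "" → match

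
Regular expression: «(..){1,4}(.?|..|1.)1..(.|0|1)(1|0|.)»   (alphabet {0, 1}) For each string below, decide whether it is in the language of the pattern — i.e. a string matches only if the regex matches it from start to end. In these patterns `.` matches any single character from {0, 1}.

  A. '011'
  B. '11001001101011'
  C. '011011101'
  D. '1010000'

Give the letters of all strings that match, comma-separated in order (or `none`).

C, D

A → no match
B → no match
C → match
D → match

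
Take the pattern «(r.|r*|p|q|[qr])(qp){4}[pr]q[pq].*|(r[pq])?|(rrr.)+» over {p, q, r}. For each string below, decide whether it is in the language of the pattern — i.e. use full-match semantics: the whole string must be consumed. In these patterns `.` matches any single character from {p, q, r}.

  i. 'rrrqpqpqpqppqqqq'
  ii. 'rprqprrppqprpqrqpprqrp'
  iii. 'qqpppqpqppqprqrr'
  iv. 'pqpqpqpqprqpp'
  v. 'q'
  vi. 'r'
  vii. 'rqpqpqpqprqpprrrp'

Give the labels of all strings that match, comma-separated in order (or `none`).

i, iv, vii

i → match
ii → no match
iii → no match
iv → match
v → no match
vi → no match
vii → match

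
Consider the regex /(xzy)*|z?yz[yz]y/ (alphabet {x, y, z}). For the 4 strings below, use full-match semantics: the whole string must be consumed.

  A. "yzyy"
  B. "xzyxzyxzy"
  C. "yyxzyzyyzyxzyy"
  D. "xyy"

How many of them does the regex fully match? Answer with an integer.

A → match
B → match
C → no match
D → no match
Total matched: 2

2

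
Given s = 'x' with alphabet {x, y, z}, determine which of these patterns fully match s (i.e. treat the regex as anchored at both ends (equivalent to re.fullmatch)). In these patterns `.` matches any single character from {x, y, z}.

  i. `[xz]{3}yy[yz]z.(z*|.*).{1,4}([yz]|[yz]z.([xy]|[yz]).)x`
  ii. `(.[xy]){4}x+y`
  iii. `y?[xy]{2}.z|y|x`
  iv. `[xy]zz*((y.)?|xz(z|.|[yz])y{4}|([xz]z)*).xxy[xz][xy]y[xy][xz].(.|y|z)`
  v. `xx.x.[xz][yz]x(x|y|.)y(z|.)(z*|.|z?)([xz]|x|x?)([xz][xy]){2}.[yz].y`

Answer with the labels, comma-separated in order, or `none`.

iii

i → no match
ii → no match — must end with 'xy'
iii → match
iv → no match
v → no match — must start with 'xx'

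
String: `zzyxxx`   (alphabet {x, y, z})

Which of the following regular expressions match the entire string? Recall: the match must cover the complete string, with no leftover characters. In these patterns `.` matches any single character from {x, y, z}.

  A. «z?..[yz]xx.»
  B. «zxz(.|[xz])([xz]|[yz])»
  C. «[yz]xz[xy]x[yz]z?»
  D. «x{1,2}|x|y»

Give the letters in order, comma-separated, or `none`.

A → match
B → no match — must start with `zxz`
C → no match
D → no match

A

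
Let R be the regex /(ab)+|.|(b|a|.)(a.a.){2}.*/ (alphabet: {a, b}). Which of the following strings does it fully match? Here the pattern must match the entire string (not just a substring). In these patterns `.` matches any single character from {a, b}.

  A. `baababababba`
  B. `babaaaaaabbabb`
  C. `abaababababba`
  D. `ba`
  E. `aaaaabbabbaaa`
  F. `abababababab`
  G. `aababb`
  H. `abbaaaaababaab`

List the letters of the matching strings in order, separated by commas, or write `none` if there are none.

A → no match
B → match
C → no match
D → no match
E → no match
F → match
G → no match
H → no match

B, F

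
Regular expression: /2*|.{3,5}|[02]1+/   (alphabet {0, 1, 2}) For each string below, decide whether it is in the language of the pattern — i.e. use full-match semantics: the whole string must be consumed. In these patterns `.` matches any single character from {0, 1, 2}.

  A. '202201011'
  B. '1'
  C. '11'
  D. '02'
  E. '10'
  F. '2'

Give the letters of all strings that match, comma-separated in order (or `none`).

F

A → no match
B → no match
C → no match
D → no match
E → no match
F → match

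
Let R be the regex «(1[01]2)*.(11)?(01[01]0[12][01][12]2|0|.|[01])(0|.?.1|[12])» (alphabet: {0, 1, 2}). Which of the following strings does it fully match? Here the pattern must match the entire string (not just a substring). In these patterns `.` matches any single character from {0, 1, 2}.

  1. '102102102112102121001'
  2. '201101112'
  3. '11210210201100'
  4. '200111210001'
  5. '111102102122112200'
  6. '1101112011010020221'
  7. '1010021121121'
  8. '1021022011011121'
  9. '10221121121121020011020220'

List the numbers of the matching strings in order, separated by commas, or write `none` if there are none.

1 → no match
2. '201101112' → no match
3 → match
4. '200111210001' → no match
5 → no match
6 → no match
7 → no match
8 → match
9 → no match

3, 8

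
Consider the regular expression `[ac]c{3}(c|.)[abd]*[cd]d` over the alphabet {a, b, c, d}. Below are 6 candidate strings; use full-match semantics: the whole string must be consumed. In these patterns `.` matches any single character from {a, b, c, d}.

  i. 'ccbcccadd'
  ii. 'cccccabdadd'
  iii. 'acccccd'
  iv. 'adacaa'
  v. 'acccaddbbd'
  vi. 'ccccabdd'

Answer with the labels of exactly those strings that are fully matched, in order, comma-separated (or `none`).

i → no match
ii → match
iii → match
iv → no match — must end with 'd'
v → no match
vi → match

ii, iii, vi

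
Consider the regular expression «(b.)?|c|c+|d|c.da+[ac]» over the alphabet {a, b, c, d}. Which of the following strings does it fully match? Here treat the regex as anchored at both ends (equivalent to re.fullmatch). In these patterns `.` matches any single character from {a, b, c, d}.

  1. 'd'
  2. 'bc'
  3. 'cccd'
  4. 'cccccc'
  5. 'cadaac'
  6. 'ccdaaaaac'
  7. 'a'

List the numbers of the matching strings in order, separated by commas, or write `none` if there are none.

1, 2, 4, 5, 6

1 → match
2 → match
3 → no match
4 → match
5 → match
6 → match
7 → no match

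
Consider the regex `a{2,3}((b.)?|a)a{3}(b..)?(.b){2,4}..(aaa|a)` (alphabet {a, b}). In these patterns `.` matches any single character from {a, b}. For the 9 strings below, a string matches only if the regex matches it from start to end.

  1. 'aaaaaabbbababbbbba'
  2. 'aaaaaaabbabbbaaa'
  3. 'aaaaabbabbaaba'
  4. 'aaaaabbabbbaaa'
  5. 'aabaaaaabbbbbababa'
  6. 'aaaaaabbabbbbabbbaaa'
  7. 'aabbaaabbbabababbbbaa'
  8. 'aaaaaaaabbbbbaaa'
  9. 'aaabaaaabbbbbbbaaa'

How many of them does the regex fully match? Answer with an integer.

8

1 → match
2 → match
3 → no match
4 → match
5 → match
6 → match
7 → match
8 → match
9 → match
Total matched: 8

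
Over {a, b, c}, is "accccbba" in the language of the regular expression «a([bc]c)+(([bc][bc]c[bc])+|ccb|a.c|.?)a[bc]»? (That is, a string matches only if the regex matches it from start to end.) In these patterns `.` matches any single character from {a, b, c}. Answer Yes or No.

No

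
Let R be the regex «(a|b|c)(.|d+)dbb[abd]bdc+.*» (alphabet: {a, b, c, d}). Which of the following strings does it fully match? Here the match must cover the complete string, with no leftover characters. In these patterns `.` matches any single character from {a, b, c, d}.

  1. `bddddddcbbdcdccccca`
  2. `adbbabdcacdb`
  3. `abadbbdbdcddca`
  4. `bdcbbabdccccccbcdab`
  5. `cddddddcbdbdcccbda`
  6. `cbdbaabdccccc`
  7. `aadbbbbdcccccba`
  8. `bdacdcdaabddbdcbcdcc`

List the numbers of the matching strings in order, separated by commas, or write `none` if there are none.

7

1 → no match
2. `adbbabdcacdb` → no match
3 → no match
4 → no match
5 → no match
6 → no match
7 → match
8 → no match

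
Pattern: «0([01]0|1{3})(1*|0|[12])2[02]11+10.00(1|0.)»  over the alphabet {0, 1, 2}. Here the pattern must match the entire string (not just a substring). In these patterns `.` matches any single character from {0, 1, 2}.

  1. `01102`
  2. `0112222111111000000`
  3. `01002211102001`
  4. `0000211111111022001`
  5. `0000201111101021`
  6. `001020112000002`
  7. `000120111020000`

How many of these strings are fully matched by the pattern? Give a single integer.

1 → no match
2 → no match
3 → match
4 → no match
5 → no match
6 → no match
7 → match
Total matched: 2

2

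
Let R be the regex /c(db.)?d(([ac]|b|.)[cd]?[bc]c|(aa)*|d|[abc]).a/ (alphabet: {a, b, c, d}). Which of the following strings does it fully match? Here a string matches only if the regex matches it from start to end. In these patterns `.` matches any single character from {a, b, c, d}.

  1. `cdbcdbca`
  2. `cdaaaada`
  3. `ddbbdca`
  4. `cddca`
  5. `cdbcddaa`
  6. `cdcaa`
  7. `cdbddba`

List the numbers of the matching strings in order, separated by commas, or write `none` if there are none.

1, 2, 4, 5, 6, 7

1 → match
2 → match
3 → no match — must start with `c`
4 → match
5 → match
6 → match
7 → match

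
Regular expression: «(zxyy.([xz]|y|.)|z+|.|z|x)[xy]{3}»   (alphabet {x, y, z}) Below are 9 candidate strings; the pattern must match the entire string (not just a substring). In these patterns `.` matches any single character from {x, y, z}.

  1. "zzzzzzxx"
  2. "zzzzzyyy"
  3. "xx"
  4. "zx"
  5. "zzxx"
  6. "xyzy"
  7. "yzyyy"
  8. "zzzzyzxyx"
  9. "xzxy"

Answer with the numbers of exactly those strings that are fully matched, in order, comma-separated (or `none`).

2

1 → no match
2 → match
3 → no match
4 → no match
5 → no match
6 → no match
7 → no match
8 → no match
9 → no match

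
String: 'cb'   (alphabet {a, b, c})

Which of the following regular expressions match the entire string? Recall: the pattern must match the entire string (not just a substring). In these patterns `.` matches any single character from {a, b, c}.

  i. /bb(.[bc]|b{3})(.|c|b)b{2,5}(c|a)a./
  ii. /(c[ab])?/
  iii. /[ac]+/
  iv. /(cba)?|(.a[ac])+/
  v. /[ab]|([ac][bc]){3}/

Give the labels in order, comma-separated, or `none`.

ii

i → no match — must start with 'bb'
ii → match
iii → no match
iv → no match
v → no match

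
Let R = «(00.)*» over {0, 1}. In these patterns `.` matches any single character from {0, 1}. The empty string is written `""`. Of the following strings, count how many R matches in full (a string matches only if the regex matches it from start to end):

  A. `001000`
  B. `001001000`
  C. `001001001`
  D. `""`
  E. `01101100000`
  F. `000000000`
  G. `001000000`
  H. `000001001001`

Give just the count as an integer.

7

A → match
B → match
C → match
D → match
E → no match
F → match
G → match
H → match
Total matched: 7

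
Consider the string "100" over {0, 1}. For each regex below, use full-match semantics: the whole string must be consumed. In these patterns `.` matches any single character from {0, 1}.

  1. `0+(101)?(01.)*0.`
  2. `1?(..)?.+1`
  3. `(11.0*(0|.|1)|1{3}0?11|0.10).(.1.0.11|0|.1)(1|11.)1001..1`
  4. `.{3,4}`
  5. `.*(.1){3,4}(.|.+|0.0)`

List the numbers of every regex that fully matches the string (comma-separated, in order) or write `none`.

1 → no match — must start with "0"
2 → no match — must end with "1"
3 → no match — must end with "1"
4 → match
5 → no match

4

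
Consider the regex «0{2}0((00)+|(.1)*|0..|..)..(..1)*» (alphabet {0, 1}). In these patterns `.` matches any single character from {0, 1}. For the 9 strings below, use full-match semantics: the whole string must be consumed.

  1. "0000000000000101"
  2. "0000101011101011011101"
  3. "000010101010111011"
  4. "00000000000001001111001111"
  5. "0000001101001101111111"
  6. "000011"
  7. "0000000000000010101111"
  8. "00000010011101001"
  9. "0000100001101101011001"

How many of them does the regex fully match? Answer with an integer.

1 → match
2 → match
3 → match
4 → match
5 → match
6 → no match
7 → no match
8 → match
9 → match
Total matched: 7

7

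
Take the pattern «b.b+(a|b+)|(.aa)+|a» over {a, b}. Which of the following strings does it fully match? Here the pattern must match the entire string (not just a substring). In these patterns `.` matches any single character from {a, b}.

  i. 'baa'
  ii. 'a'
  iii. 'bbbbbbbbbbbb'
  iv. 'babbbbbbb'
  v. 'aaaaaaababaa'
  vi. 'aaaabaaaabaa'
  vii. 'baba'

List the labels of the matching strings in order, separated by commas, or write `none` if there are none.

i, ii, iii, iv, vii

i → match
ii → match
iii → match
iv → match
v → no match
vi → no match
vii → match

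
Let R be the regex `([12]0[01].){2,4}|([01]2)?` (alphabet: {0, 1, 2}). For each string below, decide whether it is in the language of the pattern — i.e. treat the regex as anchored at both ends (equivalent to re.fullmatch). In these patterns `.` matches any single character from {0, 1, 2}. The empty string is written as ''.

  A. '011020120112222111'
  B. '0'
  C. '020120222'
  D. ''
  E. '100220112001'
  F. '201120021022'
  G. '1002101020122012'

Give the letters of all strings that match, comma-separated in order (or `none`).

D, E, G

A → no match
B → no match
C → no match
D → match
E → match
F → no match
G → match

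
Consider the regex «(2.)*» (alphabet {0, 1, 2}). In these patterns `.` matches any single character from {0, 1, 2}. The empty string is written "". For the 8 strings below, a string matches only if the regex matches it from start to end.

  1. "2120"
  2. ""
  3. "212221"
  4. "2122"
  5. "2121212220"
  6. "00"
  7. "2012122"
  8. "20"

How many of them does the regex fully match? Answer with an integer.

6

1. "2120" → match
2. "" → match
3. "212221" → match
4. "2122" → match
5. "2121212220" → match
6. "00" → no match
7. "2012122" → no match
8. "20" → match
Total matched: 6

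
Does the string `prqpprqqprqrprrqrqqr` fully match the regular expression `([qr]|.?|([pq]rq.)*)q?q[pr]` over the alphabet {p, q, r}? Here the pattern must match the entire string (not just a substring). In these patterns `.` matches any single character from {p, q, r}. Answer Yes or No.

No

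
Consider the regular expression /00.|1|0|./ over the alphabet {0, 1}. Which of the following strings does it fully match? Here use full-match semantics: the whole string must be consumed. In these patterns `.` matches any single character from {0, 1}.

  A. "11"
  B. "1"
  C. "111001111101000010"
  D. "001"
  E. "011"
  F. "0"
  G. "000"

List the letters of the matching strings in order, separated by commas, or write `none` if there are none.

B, D, F, G

A → no match
B → match
C → no match
D → match
E → no match
F → match
G → match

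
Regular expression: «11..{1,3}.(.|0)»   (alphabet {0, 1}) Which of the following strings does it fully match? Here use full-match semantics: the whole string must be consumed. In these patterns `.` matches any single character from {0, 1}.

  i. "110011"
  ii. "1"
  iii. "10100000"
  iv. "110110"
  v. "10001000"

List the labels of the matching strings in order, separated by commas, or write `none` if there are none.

i → match
ii → no match — must start with "11"
iii → no match — must start with "11"
iv → match
v → no match — must start with "11"

i, iv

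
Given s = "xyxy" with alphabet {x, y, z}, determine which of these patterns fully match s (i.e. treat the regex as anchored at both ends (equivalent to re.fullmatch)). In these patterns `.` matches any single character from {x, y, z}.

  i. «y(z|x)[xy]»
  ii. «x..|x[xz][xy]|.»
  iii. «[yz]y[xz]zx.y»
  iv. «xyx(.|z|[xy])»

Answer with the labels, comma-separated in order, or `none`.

iv

i → no match — must start with "y"
ii → no match
iii → no match
iv → match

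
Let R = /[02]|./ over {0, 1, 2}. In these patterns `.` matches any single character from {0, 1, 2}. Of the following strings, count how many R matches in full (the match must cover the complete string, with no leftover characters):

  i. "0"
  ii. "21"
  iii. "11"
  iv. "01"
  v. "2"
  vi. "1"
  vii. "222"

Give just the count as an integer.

i → match
ii → no match
iii → no match
iv → no match
v → match
vi → match
vii → no match
Total matched: 3

3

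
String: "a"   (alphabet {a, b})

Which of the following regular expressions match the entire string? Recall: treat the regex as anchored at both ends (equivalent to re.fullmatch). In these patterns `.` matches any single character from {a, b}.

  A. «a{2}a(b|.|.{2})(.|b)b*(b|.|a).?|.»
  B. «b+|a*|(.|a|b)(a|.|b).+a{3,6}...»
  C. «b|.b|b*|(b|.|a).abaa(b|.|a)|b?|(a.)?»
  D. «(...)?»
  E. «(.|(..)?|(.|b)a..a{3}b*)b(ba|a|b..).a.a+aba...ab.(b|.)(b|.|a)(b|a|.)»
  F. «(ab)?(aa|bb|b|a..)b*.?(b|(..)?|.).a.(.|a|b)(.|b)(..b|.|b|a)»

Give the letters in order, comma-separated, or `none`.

A, B

A → match
B → match
C → no match
D → no match
E → no match
F → no match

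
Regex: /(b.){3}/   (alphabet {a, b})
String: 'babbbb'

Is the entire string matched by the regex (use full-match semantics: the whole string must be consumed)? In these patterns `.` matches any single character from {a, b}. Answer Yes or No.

Yes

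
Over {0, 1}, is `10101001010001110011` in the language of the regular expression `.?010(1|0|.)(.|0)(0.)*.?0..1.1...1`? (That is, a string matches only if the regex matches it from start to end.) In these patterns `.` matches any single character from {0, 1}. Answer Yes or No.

Yes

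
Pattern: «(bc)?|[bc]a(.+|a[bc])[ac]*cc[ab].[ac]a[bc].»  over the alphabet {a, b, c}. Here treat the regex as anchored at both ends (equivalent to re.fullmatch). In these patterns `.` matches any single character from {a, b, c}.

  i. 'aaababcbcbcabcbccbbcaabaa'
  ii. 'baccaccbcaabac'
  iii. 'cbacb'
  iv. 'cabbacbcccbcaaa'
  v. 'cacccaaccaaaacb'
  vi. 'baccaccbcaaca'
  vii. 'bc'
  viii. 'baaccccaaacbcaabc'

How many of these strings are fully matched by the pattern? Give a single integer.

3

i → no match
ii → no match
iii → no match
iv → no match
v → match
vi → match
vii → match
viii → no match
Total matched: 3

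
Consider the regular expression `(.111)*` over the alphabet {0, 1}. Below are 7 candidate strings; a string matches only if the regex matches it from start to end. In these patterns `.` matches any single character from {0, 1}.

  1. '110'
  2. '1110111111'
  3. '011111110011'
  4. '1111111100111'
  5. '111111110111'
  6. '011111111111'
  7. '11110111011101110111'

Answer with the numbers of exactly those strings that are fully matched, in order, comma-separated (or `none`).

5, 6, 7

1. '110' → no match
2. '1110111111' → no match
3. '011111110011' → no match
4 → no match
5. '111111110111' → match
6. '011111111111' → match
7 → match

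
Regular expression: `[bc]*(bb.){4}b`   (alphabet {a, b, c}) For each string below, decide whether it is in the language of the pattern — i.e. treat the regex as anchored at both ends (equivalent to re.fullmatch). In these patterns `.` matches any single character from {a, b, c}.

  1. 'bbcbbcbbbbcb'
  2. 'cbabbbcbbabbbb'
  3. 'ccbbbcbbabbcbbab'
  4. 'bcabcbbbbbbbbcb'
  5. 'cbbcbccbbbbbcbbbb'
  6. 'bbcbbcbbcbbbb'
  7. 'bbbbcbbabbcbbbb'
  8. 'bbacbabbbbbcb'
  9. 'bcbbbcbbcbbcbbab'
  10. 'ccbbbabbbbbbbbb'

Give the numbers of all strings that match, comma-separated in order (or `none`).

1 → no match
2 → no match
3 → match
4 → no match
5 → no match
6 → match
7 → match
8 → no match
9 → match
10 → no match

3, 6, 7, 9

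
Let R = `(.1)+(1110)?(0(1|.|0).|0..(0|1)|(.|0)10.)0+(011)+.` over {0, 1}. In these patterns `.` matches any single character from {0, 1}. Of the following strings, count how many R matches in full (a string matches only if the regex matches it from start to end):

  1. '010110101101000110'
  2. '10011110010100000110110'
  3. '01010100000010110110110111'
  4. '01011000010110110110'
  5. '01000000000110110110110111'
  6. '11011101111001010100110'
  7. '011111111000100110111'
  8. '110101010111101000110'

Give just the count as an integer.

1 → no match
2 → no match
3 → no match
4 → no match
5 → match
6 → no match
7 → match
8 → no match
Total matched: 2

2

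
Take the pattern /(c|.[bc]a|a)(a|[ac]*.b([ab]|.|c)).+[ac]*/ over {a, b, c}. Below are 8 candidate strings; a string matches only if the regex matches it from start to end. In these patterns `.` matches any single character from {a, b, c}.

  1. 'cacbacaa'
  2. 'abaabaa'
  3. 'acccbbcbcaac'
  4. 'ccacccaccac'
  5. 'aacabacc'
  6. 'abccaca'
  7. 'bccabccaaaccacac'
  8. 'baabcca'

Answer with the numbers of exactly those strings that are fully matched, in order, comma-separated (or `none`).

1 → match
2 → match
3 → match
4 → no match
5 → match
6 → no match
7 → no match
8 → no match

1, 2, 3, 5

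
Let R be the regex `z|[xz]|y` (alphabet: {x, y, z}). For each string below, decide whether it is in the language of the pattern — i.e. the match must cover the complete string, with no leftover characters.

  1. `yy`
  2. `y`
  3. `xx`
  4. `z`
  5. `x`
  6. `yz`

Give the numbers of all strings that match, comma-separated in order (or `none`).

2, 4, 5

1 → no match
2 → match
3 → no match
4 → match
5 → match
6 → no match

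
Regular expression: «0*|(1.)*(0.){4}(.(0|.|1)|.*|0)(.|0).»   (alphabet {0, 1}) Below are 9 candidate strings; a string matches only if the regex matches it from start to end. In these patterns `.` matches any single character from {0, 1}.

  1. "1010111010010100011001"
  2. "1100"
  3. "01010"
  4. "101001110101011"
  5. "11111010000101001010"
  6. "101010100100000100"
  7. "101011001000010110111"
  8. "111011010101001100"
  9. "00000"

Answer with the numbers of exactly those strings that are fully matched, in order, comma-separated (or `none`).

1 → match
2 → no match
3 → no match
4 → no match
5 → match
6 → match
7 → no match
8 → match
9 → match

1, 5, 6, 8, 9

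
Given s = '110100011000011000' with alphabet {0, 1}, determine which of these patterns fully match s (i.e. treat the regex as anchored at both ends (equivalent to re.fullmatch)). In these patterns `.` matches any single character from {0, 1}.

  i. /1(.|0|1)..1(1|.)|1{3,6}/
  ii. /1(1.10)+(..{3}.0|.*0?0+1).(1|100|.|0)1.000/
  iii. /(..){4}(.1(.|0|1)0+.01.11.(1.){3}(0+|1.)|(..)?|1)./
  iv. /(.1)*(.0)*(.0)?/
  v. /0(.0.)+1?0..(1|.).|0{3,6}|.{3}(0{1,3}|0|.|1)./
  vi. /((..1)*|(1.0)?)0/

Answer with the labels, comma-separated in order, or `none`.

ii

i → no match
ii → match
iii → no match
iv → no match
v → no match
vi → no match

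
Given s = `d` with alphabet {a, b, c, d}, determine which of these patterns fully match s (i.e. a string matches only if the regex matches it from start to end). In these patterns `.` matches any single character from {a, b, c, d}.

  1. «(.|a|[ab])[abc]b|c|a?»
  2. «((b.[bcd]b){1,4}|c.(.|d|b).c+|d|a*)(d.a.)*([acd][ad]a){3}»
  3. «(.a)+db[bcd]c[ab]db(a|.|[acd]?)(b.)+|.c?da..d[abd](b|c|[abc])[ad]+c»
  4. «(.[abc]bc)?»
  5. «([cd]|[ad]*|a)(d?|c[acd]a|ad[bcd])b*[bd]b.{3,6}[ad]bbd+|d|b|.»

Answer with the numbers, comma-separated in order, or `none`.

5

1 → no match
2 → no match — must end with `a`
3 → no match
4 → no match
5 → match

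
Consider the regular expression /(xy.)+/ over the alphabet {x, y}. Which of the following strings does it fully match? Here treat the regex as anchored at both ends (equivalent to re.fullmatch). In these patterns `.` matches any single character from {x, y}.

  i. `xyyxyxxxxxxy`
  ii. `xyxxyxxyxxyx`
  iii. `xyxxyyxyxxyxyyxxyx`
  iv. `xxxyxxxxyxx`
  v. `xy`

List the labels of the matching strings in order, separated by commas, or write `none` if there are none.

i → no match
ii → match
iii → no match
iv → no match — must start with `xy`
v → no match

ii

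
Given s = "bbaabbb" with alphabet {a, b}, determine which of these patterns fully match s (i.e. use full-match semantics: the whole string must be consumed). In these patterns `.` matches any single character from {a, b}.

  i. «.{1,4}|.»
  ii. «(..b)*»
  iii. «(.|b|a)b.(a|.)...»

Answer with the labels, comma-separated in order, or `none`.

i → no match
ii → no match
iii → match

iii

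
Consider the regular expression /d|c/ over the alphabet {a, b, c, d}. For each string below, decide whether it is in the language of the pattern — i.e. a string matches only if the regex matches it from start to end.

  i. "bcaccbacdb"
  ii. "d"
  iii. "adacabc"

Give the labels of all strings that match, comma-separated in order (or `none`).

ii

i → no match
ii → match
iii → no match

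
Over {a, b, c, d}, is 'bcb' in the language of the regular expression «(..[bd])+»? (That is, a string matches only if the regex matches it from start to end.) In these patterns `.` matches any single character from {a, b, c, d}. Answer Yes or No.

Yes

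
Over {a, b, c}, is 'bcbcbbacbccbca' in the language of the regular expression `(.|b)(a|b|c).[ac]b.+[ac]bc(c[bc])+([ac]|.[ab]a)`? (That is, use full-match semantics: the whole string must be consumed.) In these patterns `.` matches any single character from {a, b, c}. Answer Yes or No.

No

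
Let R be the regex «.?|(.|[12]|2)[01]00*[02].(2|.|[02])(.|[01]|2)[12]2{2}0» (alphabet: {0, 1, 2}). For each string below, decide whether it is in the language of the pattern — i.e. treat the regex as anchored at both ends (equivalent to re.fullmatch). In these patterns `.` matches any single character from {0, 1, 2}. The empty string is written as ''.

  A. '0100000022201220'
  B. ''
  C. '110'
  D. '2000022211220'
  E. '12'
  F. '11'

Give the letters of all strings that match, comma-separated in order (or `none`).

A → match
B → match
C → no match
D → match
E → no match
F → no match

A, B, D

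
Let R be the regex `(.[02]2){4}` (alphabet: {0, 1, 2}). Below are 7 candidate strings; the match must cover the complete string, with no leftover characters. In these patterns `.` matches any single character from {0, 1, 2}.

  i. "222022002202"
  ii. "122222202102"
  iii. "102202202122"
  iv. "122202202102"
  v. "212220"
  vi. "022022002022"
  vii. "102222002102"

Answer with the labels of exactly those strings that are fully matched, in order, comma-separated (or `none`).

i → match
ii → match
iii → match
iv → match
v → no match — must end with "2"
vi → match
vii → match

i, ii, iii, iv, vi, vii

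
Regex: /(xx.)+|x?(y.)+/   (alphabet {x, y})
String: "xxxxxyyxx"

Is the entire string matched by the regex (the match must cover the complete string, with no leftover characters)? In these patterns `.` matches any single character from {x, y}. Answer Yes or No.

No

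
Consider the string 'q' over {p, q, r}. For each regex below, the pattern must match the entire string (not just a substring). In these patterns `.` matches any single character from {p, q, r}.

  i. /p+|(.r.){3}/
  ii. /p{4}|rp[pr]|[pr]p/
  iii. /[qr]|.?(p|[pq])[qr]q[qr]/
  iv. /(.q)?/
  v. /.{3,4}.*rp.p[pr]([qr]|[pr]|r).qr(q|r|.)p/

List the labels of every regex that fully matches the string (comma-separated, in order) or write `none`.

iii

i → no match
ii → no match
iii → match
iv → no match
v → no match — must end with 'p'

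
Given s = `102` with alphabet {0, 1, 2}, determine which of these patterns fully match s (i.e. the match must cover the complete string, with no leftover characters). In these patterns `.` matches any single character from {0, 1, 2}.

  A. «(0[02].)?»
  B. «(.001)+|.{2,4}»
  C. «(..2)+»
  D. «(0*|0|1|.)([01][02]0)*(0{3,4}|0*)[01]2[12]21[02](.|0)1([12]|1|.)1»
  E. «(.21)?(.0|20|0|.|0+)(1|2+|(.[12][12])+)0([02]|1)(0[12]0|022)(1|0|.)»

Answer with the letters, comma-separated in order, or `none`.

B, C

A → no match
B → match
C → match
D → no match — must end with `1`
E → no match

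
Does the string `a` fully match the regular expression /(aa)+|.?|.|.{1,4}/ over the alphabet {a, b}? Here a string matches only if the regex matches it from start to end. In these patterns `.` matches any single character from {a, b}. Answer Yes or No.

Yes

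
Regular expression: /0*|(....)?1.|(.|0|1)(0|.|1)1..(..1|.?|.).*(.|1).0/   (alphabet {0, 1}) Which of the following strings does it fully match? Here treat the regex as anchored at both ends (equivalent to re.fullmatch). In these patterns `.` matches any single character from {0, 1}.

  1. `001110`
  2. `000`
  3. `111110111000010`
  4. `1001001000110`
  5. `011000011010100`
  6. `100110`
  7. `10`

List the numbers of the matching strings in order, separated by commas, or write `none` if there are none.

1, 2, 3, 5, 6, 7

1 → match
2 → match
3 → match
4 → no match
5 → match
6 → match
7 → match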